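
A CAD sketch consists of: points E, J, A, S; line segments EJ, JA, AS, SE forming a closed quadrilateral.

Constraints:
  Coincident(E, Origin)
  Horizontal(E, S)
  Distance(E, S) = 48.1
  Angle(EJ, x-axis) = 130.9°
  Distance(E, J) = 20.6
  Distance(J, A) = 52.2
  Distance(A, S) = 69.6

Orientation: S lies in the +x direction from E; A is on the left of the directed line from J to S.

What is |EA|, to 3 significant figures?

61.8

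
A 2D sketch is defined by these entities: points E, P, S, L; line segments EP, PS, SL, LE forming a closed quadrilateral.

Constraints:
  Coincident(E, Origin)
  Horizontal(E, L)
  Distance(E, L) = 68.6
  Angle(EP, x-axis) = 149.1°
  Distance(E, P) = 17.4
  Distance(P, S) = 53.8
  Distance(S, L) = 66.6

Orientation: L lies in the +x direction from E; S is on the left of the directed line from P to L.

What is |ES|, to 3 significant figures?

52.7

E is at the origin; EL is horizontal with |EL| = 68.6 and L in +x, so L = (68.6, 0). EP runs at 149.1° with |EP| = 17.4, so P = (-14.9, 8.94). S is determined by |PS| = 53.8 and |SL| = 66.6 together: it lies at the intersection of circle(P, 53.8) and circle(L, 66.6). With |PL| = 84.0, the foot of the radical line on PL is 32.8 from P and the perpendicular offset is √(53.8² − 32.8²) = 42.6. Taking the left-of-PL solution: S = (22.2, 47.8).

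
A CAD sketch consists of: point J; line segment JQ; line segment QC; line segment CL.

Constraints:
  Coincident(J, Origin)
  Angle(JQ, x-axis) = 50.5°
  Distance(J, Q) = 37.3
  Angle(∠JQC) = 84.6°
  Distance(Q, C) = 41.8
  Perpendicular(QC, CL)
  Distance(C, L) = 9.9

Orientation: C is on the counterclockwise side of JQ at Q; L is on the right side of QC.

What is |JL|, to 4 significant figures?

60.65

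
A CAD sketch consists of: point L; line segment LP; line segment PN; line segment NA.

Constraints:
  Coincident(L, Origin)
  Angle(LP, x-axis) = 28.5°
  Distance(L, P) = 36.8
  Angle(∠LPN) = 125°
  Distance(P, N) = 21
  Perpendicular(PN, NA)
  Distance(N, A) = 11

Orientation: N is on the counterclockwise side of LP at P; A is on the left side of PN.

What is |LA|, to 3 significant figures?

46.3

L is at the origin; LP runs at 28.5° with length 36.8, so P = 36.8·(cos 28.5°, sin 28.5°) = (32.3, 17.6). ∠LPN = 125.0°, so PN runs at 28.5° + (180° − 125.0°) = 83.5° from the x-axis; with |PN| = 21.0, N = P + 21.0·(cos 83.5°, sin 83.5°) = (34.7, 38.4). PN is perpendicular to NA; with |NA| = 11.0 on the left of PN, A = N + 11.0·(-0.994, 0.113) = (23.8, 39.7). Then |LA| = |A − L| = 46.3.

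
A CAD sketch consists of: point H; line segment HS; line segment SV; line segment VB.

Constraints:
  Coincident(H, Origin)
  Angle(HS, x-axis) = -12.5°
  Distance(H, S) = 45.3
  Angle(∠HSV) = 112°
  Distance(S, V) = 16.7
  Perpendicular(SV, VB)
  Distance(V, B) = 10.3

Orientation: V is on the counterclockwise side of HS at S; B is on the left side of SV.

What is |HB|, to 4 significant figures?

46.25

H is at the origin; HS runs at -12.5° with length 45.3, so S = 45.3·(cos -12.5°, sin -12.5°) = (44.23, -9.805). ∠HSV = 112.0°, so SV runs at -12.5° + (180° − 112.0°) = 55.50° from the x-axis; with |SV| = 16.7, V = S + 16.7·(cos 55.50°, sin 55.50°) = (53.69, 3.958). The perpendicularity gives VB at right angles to SV; with |VB| = 10.3 on the left of SV, B = V + 10.3·(-0.8241, 0.5664) = (45.20, 9.792). Then |HB| = |B − H| = 46.25.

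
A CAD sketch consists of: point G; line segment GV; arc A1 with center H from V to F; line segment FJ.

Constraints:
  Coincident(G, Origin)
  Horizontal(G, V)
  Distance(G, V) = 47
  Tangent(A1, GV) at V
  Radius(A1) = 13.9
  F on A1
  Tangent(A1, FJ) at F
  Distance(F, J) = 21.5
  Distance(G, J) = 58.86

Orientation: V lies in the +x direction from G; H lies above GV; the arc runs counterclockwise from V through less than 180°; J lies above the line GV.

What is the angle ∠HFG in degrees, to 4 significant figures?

18.41°

G is at the origin; G and V share the same y with |GV| = 47.0 and V on the +x side, so V = (47.00, 0.000). The tangent condition forces HV to be normal to GV, so H = V + (0, 13.9) = (47.00, 13.90). Since HF ⟂ FJ (tangency), |HJ| = √(13.9² + 21.5²) = 25.60 regardless of where F sits on A1. So J lies on both circle(G, 58.86) and circle(H, 25.60); the above-GV intersection is J = (43.82, 39.30). F is the foot of the tangent from J: F = (57.64, 22.84).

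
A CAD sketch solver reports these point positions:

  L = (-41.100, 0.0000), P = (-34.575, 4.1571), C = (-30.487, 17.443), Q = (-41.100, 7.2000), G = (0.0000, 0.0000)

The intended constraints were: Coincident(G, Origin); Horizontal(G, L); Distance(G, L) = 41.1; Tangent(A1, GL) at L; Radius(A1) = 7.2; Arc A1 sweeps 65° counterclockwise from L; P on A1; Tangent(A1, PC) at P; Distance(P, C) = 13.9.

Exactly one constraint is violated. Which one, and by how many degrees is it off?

Tangent(A1, PC) at P — off by 7.90°.

G = (0.00, 0.00) ✓; G.y = 0.00, L.y = 0.00 ✓; |GL| = 41.10 ✓; ∠(QL, LG) = 90.00° ✓; |QL| = 7.200 ✓; bearing(Q→P) − bearing(Q→L) = 65.00° ✓; |QP| = 7.200 ✓; ∠(QP, PC) = 82.10° ✗; |PC| = 13.90 ✓.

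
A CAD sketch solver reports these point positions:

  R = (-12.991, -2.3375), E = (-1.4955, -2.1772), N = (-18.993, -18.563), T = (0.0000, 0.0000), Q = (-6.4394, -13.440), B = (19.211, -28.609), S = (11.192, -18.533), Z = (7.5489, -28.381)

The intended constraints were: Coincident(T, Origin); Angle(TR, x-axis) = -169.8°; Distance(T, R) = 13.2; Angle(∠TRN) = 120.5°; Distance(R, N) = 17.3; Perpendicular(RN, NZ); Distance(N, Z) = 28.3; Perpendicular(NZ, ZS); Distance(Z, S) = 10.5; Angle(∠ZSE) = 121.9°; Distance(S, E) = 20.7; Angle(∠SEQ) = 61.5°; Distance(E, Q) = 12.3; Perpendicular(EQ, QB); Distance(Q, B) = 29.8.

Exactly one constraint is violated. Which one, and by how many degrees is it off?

Perpendicular(EQ, QB) — off by 6.90°.

T = (0.00, 0.00) ✓; TR at -169.8° ✓; |TR| = 13.20 ✓; ∠TRN = 120.5° ✓; |RN| = 17.30 ✓; ∠(RN, NZ) = 90.00° ✓; |NZ| = 28.30 ✓; ∠(NZ, ZS) = 90.00° ✓; |ZS| = 10.50 ✓; ∠ZSE = 121.9° ✓; |SE| = 20.70 ✓; ∠SEQ = 61.50° ✓; |EQ| = 12.30 ✓; ∠(EQ, QB) = 83.10° ✗; |QB| = 29.80 ✓.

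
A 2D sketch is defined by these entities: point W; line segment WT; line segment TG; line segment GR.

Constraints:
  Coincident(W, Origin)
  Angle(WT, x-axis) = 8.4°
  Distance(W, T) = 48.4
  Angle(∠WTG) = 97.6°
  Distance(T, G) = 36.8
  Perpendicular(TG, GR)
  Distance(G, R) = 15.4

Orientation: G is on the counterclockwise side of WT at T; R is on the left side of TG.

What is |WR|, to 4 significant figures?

54.11

W is at the origin; WT runs at 8.4° with length 48.4, so T = 48.4·(cos 8.4°, sin 8.4°) = (47.88, 7.070). ∠WTG = 97.6°, so TG runs at 8.4° + (180° − 97.6°) = 90.80° from the x-axis; with |TG| = 36.8, G = T + 36.8·(cos 90.80°, sin 90.80°) = (47.37, 43.87). TG ⟂ GR; with |GR| = 15.4 on the left of TG, R = G + 15.4·(-0.9999, -0.01396) = (31.97, 43.65). Then |WR| = |R − W| = 54.11.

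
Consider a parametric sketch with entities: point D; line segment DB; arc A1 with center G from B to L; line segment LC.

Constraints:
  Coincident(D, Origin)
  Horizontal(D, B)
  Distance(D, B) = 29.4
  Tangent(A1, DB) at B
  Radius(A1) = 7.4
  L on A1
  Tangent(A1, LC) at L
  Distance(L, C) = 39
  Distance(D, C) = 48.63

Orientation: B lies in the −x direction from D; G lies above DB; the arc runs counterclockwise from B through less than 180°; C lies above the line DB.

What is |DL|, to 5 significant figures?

23.004

D is at the origin; D and B share the same y with |DB| = 29.4 and B on the −x side, so B = (-29.400, 0.0000). Tangency of A1 to DB means the radius GB is perpendicular to DB, so G = B + (0, 7.4) = (-29.400, 7.4000). Since GL ⟂ LC (tangency), |GC| = √(7.4² + 39.0²) = 39.696 regardless of where L sits on A1. So C lies on both circle(D, 48.63) and circle(G, 39.696); the above-DB intersection is C = (-17.646, 45.316). L is the foot of the tangent from C: L = (-22.047, 6.5648).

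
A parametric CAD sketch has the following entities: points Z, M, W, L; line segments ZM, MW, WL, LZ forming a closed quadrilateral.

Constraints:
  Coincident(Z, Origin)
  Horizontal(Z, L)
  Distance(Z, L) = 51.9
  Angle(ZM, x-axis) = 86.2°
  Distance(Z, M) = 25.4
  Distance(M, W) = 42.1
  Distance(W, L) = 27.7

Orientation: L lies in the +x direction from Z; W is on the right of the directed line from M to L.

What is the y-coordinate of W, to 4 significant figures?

-9.186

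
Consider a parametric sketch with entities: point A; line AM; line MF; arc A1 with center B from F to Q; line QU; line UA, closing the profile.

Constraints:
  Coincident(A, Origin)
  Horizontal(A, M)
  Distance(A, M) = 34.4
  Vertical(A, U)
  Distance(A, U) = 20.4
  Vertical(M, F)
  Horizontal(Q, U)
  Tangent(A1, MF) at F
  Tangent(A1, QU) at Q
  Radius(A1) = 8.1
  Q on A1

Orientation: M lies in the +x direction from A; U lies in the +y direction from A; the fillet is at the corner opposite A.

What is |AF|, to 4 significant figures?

36.53

The virtual corner opposite A is at (34.40, 20.40). The tangent condition forces BF to be normal to MF and tangency of A1 to QU means the radius BQ is perpendicular to QU, with radius 8.1, so the center B sits 8.1 in from both sides at B = (26.30, 12.30). That places the tangent points at F = (34.40, 12.30) on MF and Q = (26.30, 20.40) on QU. Then |AF| = |F − A| = 36.53.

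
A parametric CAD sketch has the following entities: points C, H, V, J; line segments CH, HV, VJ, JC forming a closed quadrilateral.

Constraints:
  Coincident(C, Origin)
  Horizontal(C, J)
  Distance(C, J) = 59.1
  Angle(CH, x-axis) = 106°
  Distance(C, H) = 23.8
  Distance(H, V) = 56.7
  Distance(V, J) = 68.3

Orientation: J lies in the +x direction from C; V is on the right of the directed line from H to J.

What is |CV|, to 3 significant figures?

33.5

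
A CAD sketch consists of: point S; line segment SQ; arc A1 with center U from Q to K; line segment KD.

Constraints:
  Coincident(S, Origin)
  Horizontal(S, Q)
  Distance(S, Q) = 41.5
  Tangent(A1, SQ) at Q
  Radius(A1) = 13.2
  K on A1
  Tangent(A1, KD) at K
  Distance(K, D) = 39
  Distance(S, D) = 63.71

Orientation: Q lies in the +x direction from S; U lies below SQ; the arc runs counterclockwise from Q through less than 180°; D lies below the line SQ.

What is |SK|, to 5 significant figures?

32.234

Checks: |SQ| = 41.50 ✓; |UK| = 13.20 ✓; ∠(UK, KD) = 90.00° ✓; |KD| = 39.00 ✓; |SD| = 63.71 ✓.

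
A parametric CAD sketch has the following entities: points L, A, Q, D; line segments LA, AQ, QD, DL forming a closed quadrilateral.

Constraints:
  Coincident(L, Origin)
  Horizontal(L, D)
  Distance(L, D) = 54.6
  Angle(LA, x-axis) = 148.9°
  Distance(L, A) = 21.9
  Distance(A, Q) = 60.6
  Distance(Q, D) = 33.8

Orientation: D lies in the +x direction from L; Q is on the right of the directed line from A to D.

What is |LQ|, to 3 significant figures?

38.8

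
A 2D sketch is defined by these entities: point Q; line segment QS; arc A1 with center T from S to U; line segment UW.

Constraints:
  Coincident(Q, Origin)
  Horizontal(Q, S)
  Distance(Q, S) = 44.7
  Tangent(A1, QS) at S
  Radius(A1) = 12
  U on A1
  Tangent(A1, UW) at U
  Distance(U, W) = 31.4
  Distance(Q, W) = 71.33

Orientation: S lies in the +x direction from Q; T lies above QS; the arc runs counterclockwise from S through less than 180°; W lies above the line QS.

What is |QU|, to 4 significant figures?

57.97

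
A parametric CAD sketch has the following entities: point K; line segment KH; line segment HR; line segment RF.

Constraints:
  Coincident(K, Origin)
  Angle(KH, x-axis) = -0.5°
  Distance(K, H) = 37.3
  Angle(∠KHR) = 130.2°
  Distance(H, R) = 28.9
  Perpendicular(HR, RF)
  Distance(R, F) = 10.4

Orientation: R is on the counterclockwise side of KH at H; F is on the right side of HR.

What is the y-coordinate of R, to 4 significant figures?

21.58

K is at the origin; KH runs at -0.5° with length 37.3, so H = 37.3·(cos -0.5°, sin -0.5°) = (37.30, -0.3255). ∠KHR = 130.2°, so HR runs at -0.5° + (180° − 130.2°) = 49.30° from the x-axis; with |HR| = 28.9, R = H + 28.9·(cos 49.30°, sin 49.30°) = (56.14, 21.58). So R.y = 21.58.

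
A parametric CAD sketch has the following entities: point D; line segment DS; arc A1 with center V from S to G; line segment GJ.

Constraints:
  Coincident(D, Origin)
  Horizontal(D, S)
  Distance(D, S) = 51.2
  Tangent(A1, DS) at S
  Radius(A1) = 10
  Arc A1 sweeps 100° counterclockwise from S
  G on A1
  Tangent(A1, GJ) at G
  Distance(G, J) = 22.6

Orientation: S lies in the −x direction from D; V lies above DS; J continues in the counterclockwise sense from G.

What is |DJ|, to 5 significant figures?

56.617

D is at the origin; DS is horizontal with |DS| = 51.2 and S on the −x side, so S = (-51.200, 0.0000). The tangent condition forces VS to be normal to DS, so V = S + (0, 10) = (-51.200, 10.000). On A1, S sits at bearing -90° from V; a 100° counterclockwise sweep puts G at bearing 10°, so G = V + 10.0·(cos 10°, sin 10°) = (-41.352, 11.736). The tangent condition forces VG to be normal to GJ, so GJ runs along (−sin 10°, cos 10°); with |GJ| = 22.6, J = (-45.276, 33.993). Then |DJ| = |J − D| = 56.617.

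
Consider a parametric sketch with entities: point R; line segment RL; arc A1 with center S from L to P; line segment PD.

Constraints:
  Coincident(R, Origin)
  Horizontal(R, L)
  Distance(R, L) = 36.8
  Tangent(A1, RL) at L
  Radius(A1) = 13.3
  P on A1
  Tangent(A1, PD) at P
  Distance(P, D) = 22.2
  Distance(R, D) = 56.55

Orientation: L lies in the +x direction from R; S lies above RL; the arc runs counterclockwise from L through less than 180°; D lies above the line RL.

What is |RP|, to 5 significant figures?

52.427

R is at the origin; RL is horizontal with |RL| = 36.8 and L on the +x side, so L = (36.800, 0.0000). Since A1 is tangent to RL there, SL ⟂ RL, so S = L + (0, 13.3) = (36.800, 13.300). Since SP ⟂ PD (tangency), |SD| = √(13.3² + 22.2²) = 25.879 regardless of where P sits on A1. So D lies on both circle(R, 56.55) and circle(S, 25.879); the above-RL intersection is D = (41.125, 38.815). P is the foot of the tangent from D: P = (49.191, 18.132).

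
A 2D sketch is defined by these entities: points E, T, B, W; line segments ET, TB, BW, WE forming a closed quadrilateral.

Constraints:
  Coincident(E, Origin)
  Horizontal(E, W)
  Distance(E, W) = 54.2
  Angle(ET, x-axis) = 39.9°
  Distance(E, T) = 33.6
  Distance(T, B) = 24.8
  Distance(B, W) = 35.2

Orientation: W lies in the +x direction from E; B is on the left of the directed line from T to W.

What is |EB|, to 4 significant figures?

58.24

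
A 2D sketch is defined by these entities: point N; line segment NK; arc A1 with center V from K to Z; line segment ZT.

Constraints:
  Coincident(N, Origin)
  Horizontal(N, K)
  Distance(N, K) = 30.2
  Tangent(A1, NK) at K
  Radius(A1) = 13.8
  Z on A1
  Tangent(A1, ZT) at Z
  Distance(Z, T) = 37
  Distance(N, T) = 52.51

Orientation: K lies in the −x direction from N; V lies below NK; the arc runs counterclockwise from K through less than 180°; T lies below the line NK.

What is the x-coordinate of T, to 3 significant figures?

-15.1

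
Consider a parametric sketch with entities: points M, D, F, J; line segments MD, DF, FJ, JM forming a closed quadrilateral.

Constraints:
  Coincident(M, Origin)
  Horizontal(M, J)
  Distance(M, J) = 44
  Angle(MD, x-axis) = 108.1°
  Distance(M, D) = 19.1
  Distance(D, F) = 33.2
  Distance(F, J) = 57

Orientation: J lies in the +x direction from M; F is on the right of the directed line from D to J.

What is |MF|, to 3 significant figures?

18.4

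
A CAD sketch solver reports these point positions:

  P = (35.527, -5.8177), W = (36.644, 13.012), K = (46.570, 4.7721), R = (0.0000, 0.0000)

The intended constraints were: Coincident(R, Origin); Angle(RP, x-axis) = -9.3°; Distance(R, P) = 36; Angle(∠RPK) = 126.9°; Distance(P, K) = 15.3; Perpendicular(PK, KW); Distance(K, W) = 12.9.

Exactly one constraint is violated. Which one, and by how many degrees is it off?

Perpendicular(PK, KW) — off by 6.50°.

R = (0.00, 0.00) ✓; RP at -9.300° ✓; |RP| = 36.00 ✓; ∠RPK = 126.9° ✓; |PK| = 15.30 ✓; ∠(PK, KW) = 96.50° ✗; |KW| = 12.90 ✓.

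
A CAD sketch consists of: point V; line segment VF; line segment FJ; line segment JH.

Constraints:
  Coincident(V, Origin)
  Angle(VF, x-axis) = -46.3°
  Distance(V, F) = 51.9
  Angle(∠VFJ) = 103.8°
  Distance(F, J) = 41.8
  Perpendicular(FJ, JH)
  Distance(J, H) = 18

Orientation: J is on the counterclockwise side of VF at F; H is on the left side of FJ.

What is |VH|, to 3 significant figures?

63.1

∠VFJ = 103.8°, so FJ runs at -46.3° + (180° − 103.8°) = 29.9° from the x-axis; with |FJ| = 41.8, J = F + 41.8·(cos 29.9°, sin 29.9°) = (72.1, -16.7). FJ is perpendicular to JH; with |JH| = 18.0 on the left of FJ, H = J + 18.0·(-0.498, 0.867) = (63.1, -1.08). Then |VH| = |H − V| = 63.1.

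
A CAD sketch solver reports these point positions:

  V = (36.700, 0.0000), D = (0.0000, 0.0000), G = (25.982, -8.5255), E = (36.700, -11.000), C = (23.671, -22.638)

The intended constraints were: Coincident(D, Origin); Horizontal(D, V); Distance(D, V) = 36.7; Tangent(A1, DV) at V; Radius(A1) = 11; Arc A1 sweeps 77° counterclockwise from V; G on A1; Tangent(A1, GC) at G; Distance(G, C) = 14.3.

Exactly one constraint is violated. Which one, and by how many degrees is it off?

Tangent(A1, GC) at G — off by 3.70°.

D = (0.00, 0.00) ✓; D.y = 0.00, V.y = 0.00 ✓; |DV| = 36.70 ✓; ∠(EV, VD) = 90.00° ✓; |EV| = 11.00 ✓; bearing(E→G) − bearing(E→V) = 77.00° ✓; |EG| = 11.00 ✓; ∠(EG, GC) = 86.30° ✗; |GC| = 14.30 ✓.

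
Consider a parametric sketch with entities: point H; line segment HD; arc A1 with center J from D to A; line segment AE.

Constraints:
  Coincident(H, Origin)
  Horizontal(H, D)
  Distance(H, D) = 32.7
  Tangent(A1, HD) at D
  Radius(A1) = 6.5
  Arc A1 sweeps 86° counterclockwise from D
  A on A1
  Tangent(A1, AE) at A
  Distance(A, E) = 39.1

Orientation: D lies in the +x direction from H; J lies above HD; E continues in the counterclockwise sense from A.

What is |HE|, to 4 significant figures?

61.53

H is at the origin; HD is horizontal with |HD| = 32.7 and D on the +x side, so D = (32.70, 0.000). Tangency of A1 to HD means the radius JD is perpendicular to HD, so J = D + (0, 6.5) = (32.70, 6.500). On A1, D sits at bearing -90° from J; an 86° counterclockwise sweep puts A at bearing -4°, so A = J + 6.5·(cos -4°, sin -4°) = (39.18, 6.047). The tangent condition forces JA to be normal to AE, so AE runs along (−sin -4°, cos -4°); with |AE| = 39.1, E = (41.91, 45.05). Then |HE| = |E − H| = 61.53.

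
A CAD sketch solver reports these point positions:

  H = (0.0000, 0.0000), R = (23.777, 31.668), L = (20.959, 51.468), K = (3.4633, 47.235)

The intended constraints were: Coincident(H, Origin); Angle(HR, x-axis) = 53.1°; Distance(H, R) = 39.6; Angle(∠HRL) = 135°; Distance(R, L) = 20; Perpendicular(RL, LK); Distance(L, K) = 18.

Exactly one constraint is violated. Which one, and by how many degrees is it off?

Perpendicular(RL, LK) — off by 5.50°.

H = (0.00, 0.00) ✓; HR at 53.10° ✓; |HR| = 39.60 ✓; ∠HRL = 135.0° ✓; |RL| = 20.00 ✓; ∠(RL, LK) = 95.50° ✗; |LK| = 18.00 ✓.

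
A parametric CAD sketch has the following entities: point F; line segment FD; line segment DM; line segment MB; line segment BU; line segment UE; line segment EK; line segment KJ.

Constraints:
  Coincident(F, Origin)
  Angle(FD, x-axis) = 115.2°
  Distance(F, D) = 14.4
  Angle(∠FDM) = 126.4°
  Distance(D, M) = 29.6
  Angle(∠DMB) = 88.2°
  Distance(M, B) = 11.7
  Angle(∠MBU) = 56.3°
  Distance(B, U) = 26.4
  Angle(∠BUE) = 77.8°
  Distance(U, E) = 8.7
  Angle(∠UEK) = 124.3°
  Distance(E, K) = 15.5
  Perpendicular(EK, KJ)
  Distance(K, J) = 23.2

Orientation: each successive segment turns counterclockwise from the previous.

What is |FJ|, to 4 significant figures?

32.82

F is at the origin; FD runs at 115.2° with length 14.4, so D = (-6.131, 13.03). ∠FDM = 126.4° gives DM at 168.8° from the x-axis; with |DM| = 29.6, M = (-35.17, 18.78). ∠DMB = 88.2° gives MB at -99.40° from the x-axis; with |MB| = 11.7, B = (-37.08, 7.236). ∠MBU = 56.3° gives BU at 24.30° from the x-axis; with |BU| = 26.4, U = (-13.02, 18.10). ∠BUE = 77.8° gives UE at 126.5° from the x-axis; with |UE| = 8.7, E = (-18.19, 25.09). ∠UEK = 124.3° gives EK at -177.8° from the x-axis; with |EK| = 15.5, K = (-33.68, 24.50). The perpendicularity gives KJ at right angles to EK, so KJ runs at -87.80°; with |KJ| = 23.2, J = (-32.79, 1.316). Then |FJ| = |J − F| = 32.82.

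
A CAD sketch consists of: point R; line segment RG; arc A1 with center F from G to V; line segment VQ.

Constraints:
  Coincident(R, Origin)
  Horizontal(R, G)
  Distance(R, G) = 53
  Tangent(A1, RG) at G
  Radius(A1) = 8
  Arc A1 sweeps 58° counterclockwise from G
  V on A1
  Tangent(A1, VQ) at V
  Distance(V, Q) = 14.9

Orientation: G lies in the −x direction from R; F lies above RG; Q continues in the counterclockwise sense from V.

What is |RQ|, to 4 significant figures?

41.68

R is at the origin; RG is horizontal with |RG| = 53.0 and G on the −x side, so G = (-53.00, 0.000). Since A1 is tangent to RG there, FG ⟂ RG, so F = G + (0, 8) = (-53.00, 8.000). On A1, G sits at bearing -90° from F; a 58° counterclockwise sweep puts V at bearing -32°, so V = F + 8.0·(cos -32°, sin -32°) = (-46.22, 3.761). Tangency of A1 to VQ means the radius FV is perpendicular to VQ, so VQ runs along (−sin -32°, cos -32°); with |VQ| = 14.9, Q = (-38.32, 16.40). Then |RQ| = |Q − R| = 41.68.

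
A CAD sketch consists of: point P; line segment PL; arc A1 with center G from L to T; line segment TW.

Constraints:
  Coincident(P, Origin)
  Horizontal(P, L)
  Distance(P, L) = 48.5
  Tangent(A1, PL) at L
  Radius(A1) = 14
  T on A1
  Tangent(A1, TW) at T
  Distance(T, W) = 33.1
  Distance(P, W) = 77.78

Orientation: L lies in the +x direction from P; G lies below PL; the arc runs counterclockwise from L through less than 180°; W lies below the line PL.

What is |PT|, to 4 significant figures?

45.24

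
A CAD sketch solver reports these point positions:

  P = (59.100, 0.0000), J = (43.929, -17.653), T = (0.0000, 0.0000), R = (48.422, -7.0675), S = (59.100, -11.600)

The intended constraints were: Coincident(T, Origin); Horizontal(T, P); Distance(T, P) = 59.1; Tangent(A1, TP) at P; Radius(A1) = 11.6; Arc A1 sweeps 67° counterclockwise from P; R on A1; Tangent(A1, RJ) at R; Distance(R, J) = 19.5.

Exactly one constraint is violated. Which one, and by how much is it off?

Distance(R, J) = 19.5 — off by 8.00.

T = (0.00, 0.00) ✓; T.y = 0.00, P.y = 0.00 ✓; |TP| = 59.10 ✓; ∠(SP, PT) = 90.00° ✓; |SP| = 11.60 ✓; bearing(S→R) − bearing(S→P) = 67.00° ✓; |SR| = 11.60 ✓; ∠(SR, RJ) = 90.00° ✓; |RJ| = 11.50 ✗.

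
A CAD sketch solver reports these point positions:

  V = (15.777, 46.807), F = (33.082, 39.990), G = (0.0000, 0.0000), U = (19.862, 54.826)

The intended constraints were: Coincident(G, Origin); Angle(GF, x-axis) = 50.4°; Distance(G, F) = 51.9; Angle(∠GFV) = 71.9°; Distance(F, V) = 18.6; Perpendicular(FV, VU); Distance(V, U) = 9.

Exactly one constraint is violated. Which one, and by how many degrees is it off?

Perpendicular(FV, VU) — off by 5.49°.

G = (0.00, 0.00) ✓; GF at 50.40° ✓; |GF| = 51.90 ✓; ∠GFV = 71.90° ✓; |FV| = 18.60 ✓; ∠(FV, VU) = 95.49° ✗; |VU| = 9.000 ✓.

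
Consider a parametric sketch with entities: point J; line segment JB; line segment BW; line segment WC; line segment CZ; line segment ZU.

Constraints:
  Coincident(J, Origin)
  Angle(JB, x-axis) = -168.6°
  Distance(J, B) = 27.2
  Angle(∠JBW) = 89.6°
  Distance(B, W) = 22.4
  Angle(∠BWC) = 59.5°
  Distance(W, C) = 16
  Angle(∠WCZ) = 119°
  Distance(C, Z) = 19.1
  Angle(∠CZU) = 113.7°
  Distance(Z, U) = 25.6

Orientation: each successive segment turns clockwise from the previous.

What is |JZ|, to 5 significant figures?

14.786

J is at the origin; JB runs at -168.6° with length 27.2, so B = (-26.663, -5.3763). ∠JBW = 89.6° gives BW at 101.00° from the x-axis; with |BW| = 22.4, W = (-30.937, 16.612). ∠BWC = 59.5° gives WC at -19.500° from the x-axis; with |WC| = 16.0, C = (-15.855, 11.271). ∠WCZ = 119.0° gives CZ at -80.500° from the x-axis; with |CZ| = 19.1, Z = (-12.703, -7.5668). Then |JZ| = |Z − J| = 14.786.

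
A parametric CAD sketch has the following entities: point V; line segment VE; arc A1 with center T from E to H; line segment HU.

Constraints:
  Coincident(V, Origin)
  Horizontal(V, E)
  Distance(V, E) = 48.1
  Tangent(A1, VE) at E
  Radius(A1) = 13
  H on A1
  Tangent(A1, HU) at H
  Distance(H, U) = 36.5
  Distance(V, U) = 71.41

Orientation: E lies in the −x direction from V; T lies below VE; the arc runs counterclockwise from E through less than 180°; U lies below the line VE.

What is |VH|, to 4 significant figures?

62.81

Checks: V.y = 0.00, E.y = 0.00 ✓; |TH| = 13.00 ✓; ∠(TH, HU) = 90.00° ✓; |HU| = 36.50 ✓; |VU| = 71.41 ✓.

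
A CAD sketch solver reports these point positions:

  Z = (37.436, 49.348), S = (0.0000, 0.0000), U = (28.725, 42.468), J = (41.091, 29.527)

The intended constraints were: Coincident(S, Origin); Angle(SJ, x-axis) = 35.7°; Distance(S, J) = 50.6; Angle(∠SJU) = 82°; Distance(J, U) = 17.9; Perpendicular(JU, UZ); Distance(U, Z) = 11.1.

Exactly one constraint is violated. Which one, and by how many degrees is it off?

Perpendicular(JU, UZ) — off by 5.40°.

S = (0.00, 0.00) ✓; SJ at 35.70° ✓; |SJ| = 50.60 ✓; ∠SJU = 82.00° ✓; |JU| = 17.90 ✓; ∠(JU, UZ) = 95.40° ✗; |UZ| = 11.10 ✓.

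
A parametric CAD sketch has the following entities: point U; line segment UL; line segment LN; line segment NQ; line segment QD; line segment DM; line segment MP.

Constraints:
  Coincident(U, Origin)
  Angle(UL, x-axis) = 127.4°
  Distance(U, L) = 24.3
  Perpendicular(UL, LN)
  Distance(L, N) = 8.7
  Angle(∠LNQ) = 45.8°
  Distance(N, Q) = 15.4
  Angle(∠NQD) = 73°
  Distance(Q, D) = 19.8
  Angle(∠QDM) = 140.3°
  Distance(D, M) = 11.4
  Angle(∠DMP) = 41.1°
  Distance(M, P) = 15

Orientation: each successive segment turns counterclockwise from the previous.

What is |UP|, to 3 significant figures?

28.9

U is at the origin; UL runs at 127.4° with length 24.3, so L = (-14.8, 19.3). UL ⟂ LN, so LN runs at -143°; with |LN| = 8.7, N = (-21.7, 14.0). ∠LNQ = 45.8° gives NQ at -8.40° from the x-axis; with |NQ| = 15.4, Q = (-6.44, 11.8). ∠NQD = 73.0° gives QD at 98.6° from the x-axis; with |QD| = 19.8, D = (-9.40, 31.3). ∠QDM = 140.3° gives DM at 138° from the x-axis; with |DM| = 11.4, M = (-17.9, 38.9). ∠DMP = 41.1° gives MP at -82.8° from the x-axis; with |MP| = 15.0, P = (-16.0, 24.0). Then |UP| = |P − U| = 28.9.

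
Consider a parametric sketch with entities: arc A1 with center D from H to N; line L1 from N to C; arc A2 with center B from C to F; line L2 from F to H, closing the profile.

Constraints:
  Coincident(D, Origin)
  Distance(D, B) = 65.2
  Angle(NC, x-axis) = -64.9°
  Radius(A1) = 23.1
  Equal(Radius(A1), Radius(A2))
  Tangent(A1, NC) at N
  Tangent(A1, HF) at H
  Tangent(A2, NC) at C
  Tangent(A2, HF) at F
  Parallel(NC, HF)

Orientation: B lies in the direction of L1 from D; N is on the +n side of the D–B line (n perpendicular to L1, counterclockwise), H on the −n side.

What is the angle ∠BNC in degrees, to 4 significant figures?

19.51°

The slot axis is L1's direction at -64.9°, so u = (cos -64.9°, sin -64.9°) = (0.4242, -0.9056) and n = (−sin -64.9°, cos -64.9°) = (0.9056, 0.4242). D is at the origin and B lies 65.2 along u from D, so B = 65.2·u = (27.66, -59.04). Tangency of A1 to both parallel lines with radius 23.1 puts N and H at D ± 23.1·n: N = (20.92, 9.799), H = (-20.92, -9.799). Equal radii place C and F the same way about B: C = B + 23.1·n = (48.58, -49.24), F = B − 23.1·n = (6.739, -68.84). Then cos ∠BNC = NB·NC / (|NB||NC|), giving 19.51°.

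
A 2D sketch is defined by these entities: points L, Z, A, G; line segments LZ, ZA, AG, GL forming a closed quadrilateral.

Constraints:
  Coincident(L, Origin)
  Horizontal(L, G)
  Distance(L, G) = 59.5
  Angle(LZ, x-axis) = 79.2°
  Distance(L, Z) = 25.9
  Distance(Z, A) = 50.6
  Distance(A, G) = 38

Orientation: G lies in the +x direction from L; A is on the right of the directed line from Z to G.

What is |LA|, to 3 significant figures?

33.7

Checks: LZ at 79.20° ✓; |ZA| = 50.60 ✓; |AG| = 38.00 ✓.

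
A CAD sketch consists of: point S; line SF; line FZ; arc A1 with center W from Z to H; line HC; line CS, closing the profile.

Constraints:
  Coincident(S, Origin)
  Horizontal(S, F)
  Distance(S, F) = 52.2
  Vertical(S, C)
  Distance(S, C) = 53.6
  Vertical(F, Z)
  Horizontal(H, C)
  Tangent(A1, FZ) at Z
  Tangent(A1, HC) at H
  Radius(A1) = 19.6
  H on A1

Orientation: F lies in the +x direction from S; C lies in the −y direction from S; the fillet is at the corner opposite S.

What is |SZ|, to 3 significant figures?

62.3

The virtual corner opposite S is at (52.2, -53.6). Since A1 is tangent to FZ there, WZ ⟂ FZ and A1 meets HC tangentially, so WH is at right angles to HC, with radius 19.6, so the center W sits 19.6 in from both sides at W = (32.6, -34.0). That places the tangent points at Z = (52.2, -34.0) on FZ and H = (32.6, -53.6) on HC. Then |SZ| = |Z − S| = 62.3.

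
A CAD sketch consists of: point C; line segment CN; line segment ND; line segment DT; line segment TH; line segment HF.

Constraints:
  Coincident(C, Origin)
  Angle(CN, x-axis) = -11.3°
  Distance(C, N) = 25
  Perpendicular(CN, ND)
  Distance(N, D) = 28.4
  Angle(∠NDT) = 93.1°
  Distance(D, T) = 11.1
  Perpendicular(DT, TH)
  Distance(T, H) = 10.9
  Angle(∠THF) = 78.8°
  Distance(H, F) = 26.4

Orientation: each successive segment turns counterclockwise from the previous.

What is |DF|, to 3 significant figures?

15.9

The perpendicularity gives TH at right angles to DT, so TH runs at -104°; with |TH| = 10.9, H = (16.6, 15.2). ∠THF = 78.8° gives HF at -3.20° from the x-axis; with |HF| = 26.4, F = (43.0, 13.7). Then |DF| = |F − D| = 15.9.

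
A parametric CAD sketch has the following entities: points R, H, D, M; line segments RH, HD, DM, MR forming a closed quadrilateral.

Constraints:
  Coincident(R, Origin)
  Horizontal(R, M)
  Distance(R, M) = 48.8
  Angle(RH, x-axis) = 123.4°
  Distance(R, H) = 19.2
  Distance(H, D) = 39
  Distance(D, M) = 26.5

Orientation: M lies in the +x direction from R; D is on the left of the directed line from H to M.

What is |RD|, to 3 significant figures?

33.1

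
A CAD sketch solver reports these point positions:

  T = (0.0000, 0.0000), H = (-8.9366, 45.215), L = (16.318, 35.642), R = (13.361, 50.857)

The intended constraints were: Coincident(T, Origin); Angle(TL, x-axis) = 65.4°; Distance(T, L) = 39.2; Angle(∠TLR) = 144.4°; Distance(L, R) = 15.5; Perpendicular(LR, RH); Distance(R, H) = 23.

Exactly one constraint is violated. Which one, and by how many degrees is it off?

Perpendicular(LR, RH) — off by 3.20°.

T = (0.00, 0.00) ✓; TL at 65.40° ✓; |TL| = 39.20 ✓; ∠TLR = 144.4° ✓; |LR| = 15.50 ✓; ∠(LR, RH) = 93.20° ✗; |RH| = 23.00 ✓.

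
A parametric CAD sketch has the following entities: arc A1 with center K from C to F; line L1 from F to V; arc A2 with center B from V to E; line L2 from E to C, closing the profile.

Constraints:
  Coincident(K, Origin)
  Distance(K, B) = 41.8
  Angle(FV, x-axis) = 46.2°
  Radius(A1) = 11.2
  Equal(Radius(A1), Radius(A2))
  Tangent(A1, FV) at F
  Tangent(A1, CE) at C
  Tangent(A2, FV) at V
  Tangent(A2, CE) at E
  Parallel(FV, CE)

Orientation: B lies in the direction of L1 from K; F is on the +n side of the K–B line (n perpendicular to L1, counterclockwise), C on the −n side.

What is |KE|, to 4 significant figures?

43.27

The slot axis is L1's direction at 46.2°, so u = (cos 46.2°, sin 46.2°) = (0.6921, 0.7218) and n = (−sin 46.2°, cos 46.2°) = (-0.7218, 0.6921). K is at the origin and B lies 41.8 along u from K, so B = 41.8·u = (28.93, 30.17). Tangency of A1 to both parallel lines with radius 11.2 puts F and C at K ± 11.2·n: F = (-8.084, 7.752), C = (8.084, -7.752). Equal radii place V and E the same way about B: V = B + 11.2·n = (20.85, 37.92), E = B − 11.2·n = (37.02, 22.42). Then |KE| = |E − K| = 43.27.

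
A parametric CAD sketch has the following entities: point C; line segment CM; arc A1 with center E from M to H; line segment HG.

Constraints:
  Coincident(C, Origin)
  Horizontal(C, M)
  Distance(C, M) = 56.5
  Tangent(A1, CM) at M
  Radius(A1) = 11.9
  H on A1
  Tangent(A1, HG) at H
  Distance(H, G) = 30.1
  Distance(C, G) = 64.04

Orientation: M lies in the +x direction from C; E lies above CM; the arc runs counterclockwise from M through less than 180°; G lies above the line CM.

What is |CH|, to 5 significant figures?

68.643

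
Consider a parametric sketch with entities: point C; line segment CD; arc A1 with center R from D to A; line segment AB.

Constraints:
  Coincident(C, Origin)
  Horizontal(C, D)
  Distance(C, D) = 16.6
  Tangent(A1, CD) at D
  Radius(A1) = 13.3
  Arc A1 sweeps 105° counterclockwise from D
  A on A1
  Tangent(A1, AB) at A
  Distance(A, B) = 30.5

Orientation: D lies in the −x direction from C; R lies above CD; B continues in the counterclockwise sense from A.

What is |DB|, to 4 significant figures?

46.47

C is at the origin; C and D share the same y with |CD| = 16.6 and D on the −x side, so D = (-16.60, 0.000). Tangency of A1 to CD means the radius RD is perpendicular to CD, so R = D + (0, 13.3) = (-16.60, 13.30). On A1, D sits at bearing -90° from R; a 105° counterclockwise sweep puts A at bearing 15°, so A = R + 13.3·(cos 15°, sin 15°) = (-3.753, 16.74). Since A1 is tangent to AB there, RA ⟂ AB, so AB runs along (−sin 15°, cos 15°); with |AB| = 30.5, B = (-11.65, 46.20). Then |DB| = |B − D| = 46.47.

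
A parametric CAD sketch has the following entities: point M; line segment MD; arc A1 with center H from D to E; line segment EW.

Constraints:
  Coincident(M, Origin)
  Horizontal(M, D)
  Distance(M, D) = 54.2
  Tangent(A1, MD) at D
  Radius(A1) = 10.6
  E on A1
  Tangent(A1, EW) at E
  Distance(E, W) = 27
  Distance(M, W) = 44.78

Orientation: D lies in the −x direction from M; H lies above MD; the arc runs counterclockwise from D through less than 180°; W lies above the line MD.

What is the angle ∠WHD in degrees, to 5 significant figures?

132.87°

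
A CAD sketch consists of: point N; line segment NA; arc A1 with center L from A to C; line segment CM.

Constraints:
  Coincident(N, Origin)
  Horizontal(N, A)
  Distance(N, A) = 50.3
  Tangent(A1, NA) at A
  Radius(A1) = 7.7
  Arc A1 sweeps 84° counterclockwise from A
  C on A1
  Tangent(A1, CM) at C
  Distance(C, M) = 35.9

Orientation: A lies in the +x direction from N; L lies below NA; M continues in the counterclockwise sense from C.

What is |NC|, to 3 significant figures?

43.2

A1 meets NA tangentially, so LA is at right angles to NA, so L = A + (0, -7.7) = (50.3, -7.70). On A1, A sits at bearing 90° from L; an 84° counterclockwise sweep puts C at bearing 174°, so C = L + 7.7·(cos 174°, sin 174°) = (42.6, -6.90). Then |NC| = |C − N| = 43.2.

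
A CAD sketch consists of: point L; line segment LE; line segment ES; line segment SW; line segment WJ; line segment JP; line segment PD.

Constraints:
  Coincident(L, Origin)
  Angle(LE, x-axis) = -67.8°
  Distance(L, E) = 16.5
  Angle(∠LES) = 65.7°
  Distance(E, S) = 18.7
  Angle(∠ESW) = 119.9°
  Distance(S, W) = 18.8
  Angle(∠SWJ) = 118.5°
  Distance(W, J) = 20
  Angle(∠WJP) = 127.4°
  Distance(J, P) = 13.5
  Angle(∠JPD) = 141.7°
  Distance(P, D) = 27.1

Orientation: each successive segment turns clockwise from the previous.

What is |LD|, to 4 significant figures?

25.99

L is at the origin; LE runs at -67.8° with length 16.5, so E = (6.234, -15.28). ∠LES = 65.7° gives ES at 177.9° from the x-axis; with |ES| = 18.7, S = (-12.45, -14.59). ∠ESW = 119.9° gives SW at 117.8° from the x-axis; with |SW| = 18.8, W = (-21.22, 2.038). ∠SWJ = 118.5° gives WJ at 56.30° from the x-axis; with |WJ| = 20.0, J = (-10.12, 18.68). ∠WJP = 127.4° gives JP at 3.700° from the x-axis; with |JP| = 13.5, P = (3.348, 19.55). ∠JPD = 141.7° gives PD at -34.60° from the x-axis; with |PD| = 27.1, D = (25.65, 4.160). Then |LD| = |D − L| = 25.99.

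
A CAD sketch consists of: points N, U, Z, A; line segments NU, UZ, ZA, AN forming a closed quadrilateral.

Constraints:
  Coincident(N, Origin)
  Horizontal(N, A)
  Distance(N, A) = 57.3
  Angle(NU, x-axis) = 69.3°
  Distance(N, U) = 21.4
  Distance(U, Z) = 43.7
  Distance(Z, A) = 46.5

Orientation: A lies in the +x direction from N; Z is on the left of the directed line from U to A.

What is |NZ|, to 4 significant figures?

62.41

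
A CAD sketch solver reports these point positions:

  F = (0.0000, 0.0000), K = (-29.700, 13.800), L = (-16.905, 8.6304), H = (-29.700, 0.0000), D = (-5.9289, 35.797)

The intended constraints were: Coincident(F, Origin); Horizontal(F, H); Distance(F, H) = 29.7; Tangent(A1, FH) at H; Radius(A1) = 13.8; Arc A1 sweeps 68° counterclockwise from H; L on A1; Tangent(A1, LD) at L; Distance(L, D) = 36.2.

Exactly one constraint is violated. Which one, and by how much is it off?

Distance(L, D) = 36.2 — off by 6.90.

F = (0.00, 0.00) ✓; F.y = 0.00, H.y = 0.00 ✓; |FH| = 29.70 ✓; ∠(KH, HF) = 90.00° ✓; |KH| = 13.80 ✓; bearing(K→L) − bearing(K→H) = 68.00° ✓; |KL| = 13.80 ✓; ∠(KL, LD) = 90.00° ✓; |LD| = 29.30 ✗.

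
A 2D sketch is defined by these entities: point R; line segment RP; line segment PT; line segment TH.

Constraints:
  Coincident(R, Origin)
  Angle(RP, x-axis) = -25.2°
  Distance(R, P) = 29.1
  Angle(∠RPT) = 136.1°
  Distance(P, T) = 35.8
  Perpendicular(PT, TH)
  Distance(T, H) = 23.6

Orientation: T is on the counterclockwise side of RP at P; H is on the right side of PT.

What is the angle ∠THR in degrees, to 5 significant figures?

52.362°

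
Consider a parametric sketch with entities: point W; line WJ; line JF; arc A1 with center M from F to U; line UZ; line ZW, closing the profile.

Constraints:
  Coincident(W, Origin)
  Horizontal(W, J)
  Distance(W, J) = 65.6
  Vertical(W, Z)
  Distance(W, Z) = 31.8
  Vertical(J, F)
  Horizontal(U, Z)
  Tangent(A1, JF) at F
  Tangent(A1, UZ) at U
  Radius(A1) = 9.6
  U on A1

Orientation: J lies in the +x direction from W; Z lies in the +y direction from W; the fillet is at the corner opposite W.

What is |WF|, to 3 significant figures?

69.3

W is at the origin; WJ is horizontal with |WJ| = 65.6 and J on the +x side, so J = (65.6, 0.00). W and Z share the same x with |WZ| = 31.8 and Z on the +y side, so Z = (0.00, 31.8). The virtual corner opposite W is at (65.6, 31.8). The tangent condition forces MF to be normal to JF and the tangent condition forces MU to be normal to UZ, with radius 9.6, so the center M sits 9.6 in from both sides at M = (56.0, 22.2). That places the tangent points at F = (65.6, 22.2) on JF and U = (56.0, 31.8) on UZ. Then |WF| = |F − W| = 69.3.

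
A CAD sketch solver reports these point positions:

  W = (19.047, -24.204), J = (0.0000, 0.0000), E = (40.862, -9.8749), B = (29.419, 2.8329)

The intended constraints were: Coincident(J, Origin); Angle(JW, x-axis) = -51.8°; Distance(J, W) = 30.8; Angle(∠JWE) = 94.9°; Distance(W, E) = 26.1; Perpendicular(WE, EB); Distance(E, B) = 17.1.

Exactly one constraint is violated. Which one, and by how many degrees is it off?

Perpendicular(WE, EB) — off by 8.70°.

J = (0.00, 0.00) ✓; JW at -51.80° ✓; |JW| = 30.80 ✓; ∠JWE = 94.90° ✓; |WE| = 26.10 ✓; ∠(WE, EB) = 98.70° ✗; |EB| = 17.10 ✓.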